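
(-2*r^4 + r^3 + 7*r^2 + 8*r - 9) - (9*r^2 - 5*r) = -2*r^4 + r^3 - 2*r^2 + 13*r - 9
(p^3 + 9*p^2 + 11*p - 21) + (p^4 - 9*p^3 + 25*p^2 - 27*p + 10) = p^4 - 8*p^3 + 34*p^2 - 16*p - 11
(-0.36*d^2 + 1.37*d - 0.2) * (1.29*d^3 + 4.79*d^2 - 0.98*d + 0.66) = -0.4644*d^5 + 0.0429000000000002*d^4 + 6.6571*d^3 - 2.5382*d^2 + 1.1002*d - 0.132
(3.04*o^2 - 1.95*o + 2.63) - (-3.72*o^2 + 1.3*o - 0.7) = 6.76*o^2 - 3.25*o + 3.33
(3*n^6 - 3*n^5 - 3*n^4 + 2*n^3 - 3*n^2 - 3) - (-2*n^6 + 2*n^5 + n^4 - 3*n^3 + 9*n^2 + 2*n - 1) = 5*n^6 - 5*n^5 - 4*n^4 + 5*n^3 - 12*n^2 - 2*n - 2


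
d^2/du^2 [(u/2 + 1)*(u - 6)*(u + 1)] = 3*u - 3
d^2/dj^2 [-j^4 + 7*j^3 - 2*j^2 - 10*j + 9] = -12*j^2 + 42*j - 4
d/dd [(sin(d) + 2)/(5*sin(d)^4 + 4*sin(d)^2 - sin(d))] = (-15*sin(d)^4 - 40*sin(d)^3 - 4*sin(d)^2 - 16*sin(d) + 2)*cos(d)/((5*sin(d)^3 + 4*sin(d) - 1)^2*sin(d)^2)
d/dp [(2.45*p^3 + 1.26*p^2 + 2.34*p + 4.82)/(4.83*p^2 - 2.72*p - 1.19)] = (11.8335*p^4 - 13.328*p^3 - 23.4759*p^2 - 49.56*p + 10.3258)/(23.3289*p^4 - 26.2752*p^3 - 4.097*p^2 + 6.4736*p + 1.4161)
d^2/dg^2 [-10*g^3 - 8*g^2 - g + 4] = -60*g - 16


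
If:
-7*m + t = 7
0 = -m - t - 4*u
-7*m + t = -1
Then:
No Solution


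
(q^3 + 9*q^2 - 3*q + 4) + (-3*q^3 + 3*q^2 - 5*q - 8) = -2*q^3 + 12*q^2 - 8*q - 4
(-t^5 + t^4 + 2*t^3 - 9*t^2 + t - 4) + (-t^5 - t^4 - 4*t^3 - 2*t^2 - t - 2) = -2*t^5 - 2*t^3 - 11*t^2 - 6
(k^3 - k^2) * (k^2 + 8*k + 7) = k^5 + 7*k^4 - k^3 - 7*k^2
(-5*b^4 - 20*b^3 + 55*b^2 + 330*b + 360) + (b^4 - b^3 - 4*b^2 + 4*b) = -4*b^4 - 21*b^3 + 51*b^2 + 334*b + 360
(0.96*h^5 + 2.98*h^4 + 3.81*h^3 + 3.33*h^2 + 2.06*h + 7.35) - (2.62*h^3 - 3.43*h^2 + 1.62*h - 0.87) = 0.96*h^5 + 2.98*h^4 + 1.19*h^3 + 6.76*h^2 + 0.44*h + 8.22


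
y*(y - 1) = y^2 - y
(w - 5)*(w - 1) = w^2 - 6*w + 5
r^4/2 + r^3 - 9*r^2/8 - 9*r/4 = r*(r/2 + 1)*(r - 3/2)*(r + 3/2)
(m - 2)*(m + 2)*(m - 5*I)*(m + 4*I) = m^4 - I*m^3 + 16*m^2 + 4*I*m - 80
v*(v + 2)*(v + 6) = v^3 + 8*v^2 + 12*v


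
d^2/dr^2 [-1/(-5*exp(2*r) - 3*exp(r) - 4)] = (2*(10*exp(r) + 3)^2*exp(r) - (20*exp(r) + 3)*(5*exp(2*r) + 3*exp(r) + 4))*exp(r)/(5*exp(2*r) + 3*exp(r) + 4)^3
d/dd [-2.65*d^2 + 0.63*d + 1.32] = 0.63 - 5.3*d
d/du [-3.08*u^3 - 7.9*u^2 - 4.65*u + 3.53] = -9.24*u^2 - 15.8*u - 4.65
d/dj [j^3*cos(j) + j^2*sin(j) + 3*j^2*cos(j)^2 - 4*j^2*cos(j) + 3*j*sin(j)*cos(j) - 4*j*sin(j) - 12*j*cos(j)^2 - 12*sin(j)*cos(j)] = -j^3*sin(j) - 3*j^2*sin(2*j) + 4*sqrt(2)*j^2*sin(j + pi/4) + 2*j*sin(j) + 12*j*sin(2*j) - 12*j*cos(j) + 6*j*cos(2*j) + 3*j - 4*sin(j) + 3*sin(2*j)/2 - 18*cos(2*j) - 6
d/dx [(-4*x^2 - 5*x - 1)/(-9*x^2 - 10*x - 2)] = x*(-5*x - 2)/(81*x^4 + 180*x^3 + 136*x^2 + 40*x + 4)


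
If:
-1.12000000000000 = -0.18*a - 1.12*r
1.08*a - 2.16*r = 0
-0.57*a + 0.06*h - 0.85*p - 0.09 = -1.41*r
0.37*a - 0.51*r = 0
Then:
No Solution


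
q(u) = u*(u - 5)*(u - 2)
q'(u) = u*(u - 5) + u*(u - 2) + (u - 5)*(u - 2)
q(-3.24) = -139.90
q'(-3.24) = 86.85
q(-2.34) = -74.54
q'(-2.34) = 59.19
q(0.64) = 3.79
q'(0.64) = 2.27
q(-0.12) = -1.30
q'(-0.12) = 11.72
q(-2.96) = -116.87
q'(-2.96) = 77.72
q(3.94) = -8.10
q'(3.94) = 1.41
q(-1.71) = -42.57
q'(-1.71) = 42.71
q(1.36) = 3.17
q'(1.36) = -3.49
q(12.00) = 840.00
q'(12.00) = 274.00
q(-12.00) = -2856.00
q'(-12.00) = 610.00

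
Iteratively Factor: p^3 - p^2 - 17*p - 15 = (p + 3)*(p^2 - 4*p - 5) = (p - 5)*(p + 3)*(p + 1)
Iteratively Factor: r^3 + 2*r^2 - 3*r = (r + 3)*(r^2 - r) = (r - 1)*(r + 3)*(r)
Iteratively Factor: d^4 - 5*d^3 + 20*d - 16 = (d + 2)*(d^3 - 7*d^2 + 14*d - 8) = (d - 1)*(d + 2)*(d^2 - 6*d + 8) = (d - 2)*(d - 1)*(d + 2)*(d - 4)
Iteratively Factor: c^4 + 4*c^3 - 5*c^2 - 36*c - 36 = (c + 3)*(c^3 + c^2 - 8*c - 12) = (c - 3)*(c + 3)*(c^2 + 4*c + 4) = (c - 3)*(c + 2)*(c + 3)*(c + 2)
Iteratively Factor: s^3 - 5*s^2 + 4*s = (s - 1)*(s^2 - 4*s) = (s - 4)*(s - 1)*(s)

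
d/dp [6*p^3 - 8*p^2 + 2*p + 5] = 18*p^2 - 16*p + 2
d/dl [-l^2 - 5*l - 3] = -2*l - 5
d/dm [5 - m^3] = -3*m^2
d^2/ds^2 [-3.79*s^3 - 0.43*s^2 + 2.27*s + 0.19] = -22.74*s - 0.86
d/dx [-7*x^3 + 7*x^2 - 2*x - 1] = -21*x^2 + 14*x - 2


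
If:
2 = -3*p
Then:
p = -2/3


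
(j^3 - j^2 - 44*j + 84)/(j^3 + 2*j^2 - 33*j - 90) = (j^2 + 5*j - 14)/(j^2 + 8*j + 15)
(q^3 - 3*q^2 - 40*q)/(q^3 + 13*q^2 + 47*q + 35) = q*(q - 8)/(q^2 + 8*q + 7)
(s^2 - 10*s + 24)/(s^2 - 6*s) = (s - 4)/s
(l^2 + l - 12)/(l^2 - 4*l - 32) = (l - 3)/(l - 8)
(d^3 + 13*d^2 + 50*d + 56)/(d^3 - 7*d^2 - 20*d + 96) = (d^2 + 9*d + 14)/(d^2 - 11*d + 24)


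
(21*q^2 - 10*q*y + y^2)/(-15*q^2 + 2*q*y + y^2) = (-7*q + y)/(5*q + y)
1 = 1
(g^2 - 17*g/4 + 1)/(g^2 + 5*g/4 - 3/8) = 2*(g - 4)/(2*g + 3)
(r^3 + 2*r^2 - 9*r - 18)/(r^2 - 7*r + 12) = (r^2 + 5*r + 6)/(r - 4)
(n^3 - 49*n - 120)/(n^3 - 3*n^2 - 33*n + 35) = (n^2 - 5*n - 24)/(n^2 - 8*n + 7)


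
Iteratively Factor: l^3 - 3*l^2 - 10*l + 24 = (l - 4)*(l^2 + l - 6) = (l - 4)*(l + 3)*(l - 2)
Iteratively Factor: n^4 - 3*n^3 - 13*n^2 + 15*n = (n - 5)*(n^3 + 2*n^2 - 3*n) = (n - 5)*(n - 1)*(n^2 + 3*n) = n*(n - 5)*(n - 1)*(n + 3)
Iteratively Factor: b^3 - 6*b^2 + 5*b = (b)*(b^2 - 6*b + 5) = b*(b - 5)*(b - 1)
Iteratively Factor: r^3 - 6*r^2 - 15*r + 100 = (r + 4)*(r^2 - 10*r + 25) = (r - 5)*(r + 4)*(r - 5)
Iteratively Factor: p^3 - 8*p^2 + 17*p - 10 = (p - 2)*(p^2 - 6*p + 5) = (p - 5)*(p - 2)*(p - 1)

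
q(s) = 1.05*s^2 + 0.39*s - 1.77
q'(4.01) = 8.81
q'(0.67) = 1.80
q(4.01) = 16.68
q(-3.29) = 8.31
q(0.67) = -1.04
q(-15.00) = 228.63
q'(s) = 2.1*s + 0.39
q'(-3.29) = -6.52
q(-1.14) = -0.85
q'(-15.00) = -31.11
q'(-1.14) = -2.00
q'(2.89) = 6.46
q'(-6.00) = -12.21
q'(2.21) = 5.03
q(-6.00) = 33.69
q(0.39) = -1.46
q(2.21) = 4.22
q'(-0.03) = 0.33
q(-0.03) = -1.78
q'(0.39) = 1.21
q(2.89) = 8.13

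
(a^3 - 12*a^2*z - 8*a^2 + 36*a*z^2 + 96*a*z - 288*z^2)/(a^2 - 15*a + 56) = (a^2 - 12*a*z + 36*z^2)/(a - 7)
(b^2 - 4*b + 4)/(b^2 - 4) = (b - 2)/(b + 2)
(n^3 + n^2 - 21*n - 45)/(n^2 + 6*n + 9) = n - 5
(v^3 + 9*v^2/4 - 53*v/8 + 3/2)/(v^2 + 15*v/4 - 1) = v - 3/2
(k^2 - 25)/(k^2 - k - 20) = (k + 5)/(k + 4)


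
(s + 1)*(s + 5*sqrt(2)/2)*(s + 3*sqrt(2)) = s^3 + s^2 + 11*sqrt(2)*s^2/2 + 11*sqrt(2)*s/2 + 15*s + 15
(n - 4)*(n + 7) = n^2 + 3*n - 28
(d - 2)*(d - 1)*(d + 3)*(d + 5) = d^4 + 5*d^3 - 7*d^2 - 29*d + 30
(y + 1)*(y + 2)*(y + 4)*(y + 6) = y^4 + 13*y^3 + 56*y^2 + 92*y + 48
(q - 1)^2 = q^2 - 2*q + 1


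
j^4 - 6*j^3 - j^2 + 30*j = j*(j - 5)*(j - 3)*(j + 2)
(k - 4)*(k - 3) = k^2 - 7*k + 12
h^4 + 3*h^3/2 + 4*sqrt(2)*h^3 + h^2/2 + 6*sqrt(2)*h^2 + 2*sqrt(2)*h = h*(h + 1/2)*(h + 1)*(h + 4*sqrt(2))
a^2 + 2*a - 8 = (a - 2)*(a + 4)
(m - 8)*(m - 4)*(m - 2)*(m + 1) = m^4 - 13*m^3 + 42*m^2 - 8*m - 64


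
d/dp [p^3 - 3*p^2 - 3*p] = 3*p^2 - 6*p - 3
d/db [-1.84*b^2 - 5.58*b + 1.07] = -3.68*b - 5.58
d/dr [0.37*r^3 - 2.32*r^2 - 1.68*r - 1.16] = 1.11*r^2 - 4.64*r - 1.68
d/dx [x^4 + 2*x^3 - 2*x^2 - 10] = 2*x*(2*x^2 + 3*x - 2)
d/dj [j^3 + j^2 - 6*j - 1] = 3*j^2 + 2*j - 6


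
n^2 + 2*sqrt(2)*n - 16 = (n - 2*sqrt(2))*(n + 4*sqrt(2))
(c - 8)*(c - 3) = c^2 - 11*c + 24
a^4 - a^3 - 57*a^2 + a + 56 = (a - 8)*(a - 1)*(a + 1)*(a + 7)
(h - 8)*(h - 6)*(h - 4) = h^3 - 18*h^2 + 104*h - 192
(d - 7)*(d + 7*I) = d^2 - 7*d + 7*I*d - 49*I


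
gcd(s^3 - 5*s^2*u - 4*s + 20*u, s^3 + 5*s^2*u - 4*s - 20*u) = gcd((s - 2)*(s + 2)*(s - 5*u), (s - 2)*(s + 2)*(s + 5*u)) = s^2 - 4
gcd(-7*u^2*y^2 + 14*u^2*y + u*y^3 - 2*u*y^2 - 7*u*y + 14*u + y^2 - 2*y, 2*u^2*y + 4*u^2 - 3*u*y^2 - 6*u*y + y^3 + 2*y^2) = 1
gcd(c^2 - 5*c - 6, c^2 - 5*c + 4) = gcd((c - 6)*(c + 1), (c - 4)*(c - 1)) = 1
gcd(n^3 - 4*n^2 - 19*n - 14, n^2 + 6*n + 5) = n + 1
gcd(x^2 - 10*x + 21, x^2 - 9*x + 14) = x - 7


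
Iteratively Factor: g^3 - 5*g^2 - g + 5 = (g + 1)*(g^2 - 6*g + 5) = (g - 5)*(g + 1)*(g - 1)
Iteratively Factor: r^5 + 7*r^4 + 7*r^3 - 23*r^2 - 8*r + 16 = (r - 1)*(r^4 + 8*r^3 + 15*r^2 - 8*r - 16) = (r - 1)^2*(r^3 + 9*r^2 + 24*r + 16) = (r - 1)^2*(r + 4)*(r^2 + 5*r + 4) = (r - 1)^2*(r + 1)*(r + 4)*(r + 4)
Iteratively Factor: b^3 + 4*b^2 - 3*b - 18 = (b + 3)*(b^2 + b - 6) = (b + 3)^2*(b - 2)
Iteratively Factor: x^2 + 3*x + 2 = (x + 1)*(x + 2)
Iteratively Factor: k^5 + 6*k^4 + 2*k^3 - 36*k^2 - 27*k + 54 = (k + 3)*(k^4 + 3*k^3 - 7*k^2 - 15*k + 18) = (k - 1)*(k + 3)*(k^3 + 4*k^2 - 3*k - 18) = (k - 2)*(k - 1)*(k + 3)*(k^2 + 6*k + 9) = (k - 2)*(k - 1)*(k + 3)^2*(k + 3)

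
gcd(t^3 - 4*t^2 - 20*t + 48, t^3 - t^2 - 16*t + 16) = t + 4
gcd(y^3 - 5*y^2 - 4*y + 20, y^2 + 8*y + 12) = y + 2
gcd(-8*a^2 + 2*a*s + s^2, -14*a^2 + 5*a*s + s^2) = -2*a + s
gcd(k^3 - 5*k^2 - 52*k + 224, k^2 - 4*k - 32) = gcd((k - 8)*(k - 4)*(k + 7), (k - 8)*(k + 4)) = k - 8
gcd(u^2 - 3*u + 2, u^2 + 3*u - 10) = u - 2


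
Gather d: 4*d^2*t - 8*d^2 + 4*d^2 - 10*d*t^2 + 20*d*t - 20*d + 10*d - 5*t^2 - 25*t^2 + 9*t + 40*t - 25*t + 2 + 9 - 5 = d^2*(4*t - 4) + d*(-10*t^2 + 20*t - 10) - 30*t^2 + 24*t + 6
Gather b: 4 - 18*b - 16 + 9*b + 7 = -9*b - 5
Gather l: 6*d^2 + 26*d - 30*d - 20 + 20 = 6*d^2 - 4*d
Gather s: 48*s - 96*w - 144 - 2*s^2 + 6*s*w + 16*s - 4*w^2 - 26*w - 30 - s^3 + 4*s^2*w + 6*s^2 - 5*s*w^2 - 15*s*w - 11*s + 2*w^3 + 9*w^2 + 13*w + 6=-s^3 + s^2*(4*w + 4) + s*(-5*w^2 - 9*w + 53) + 2*w^3 + 5*w^2 - 109*w - 168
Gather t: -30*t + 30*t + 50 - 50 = 0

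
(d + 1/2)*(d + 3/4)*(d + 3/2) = d^3 + 11*d^2/4 + 9*d/4 + 9/16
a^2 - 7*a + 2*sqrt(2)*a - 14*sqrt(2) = (a - 7)*(a + 2*sqrt(2))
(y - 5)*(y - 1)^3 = y^4 - 8*y^3 + 18*y^2 - 16*y + 5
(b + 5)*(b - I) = b^2 + 5*b - I*b - 5*I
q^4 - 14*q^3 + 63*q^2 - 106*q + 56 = (q - 7)*(q - 4)*(q - 2)*(q - 1)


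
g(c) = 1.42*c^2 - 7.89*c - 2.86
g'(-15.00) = -50.49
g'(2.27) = -1.44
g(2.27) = -13.45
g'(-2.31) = -14.45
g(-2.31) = 22.94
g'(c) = 2.84*c - 7.89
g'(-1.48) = -12.09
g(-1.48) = 11.93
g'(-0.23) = -8.54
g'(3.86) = 3.07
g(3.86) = -12.16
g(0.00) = -2.86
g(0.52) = -6.58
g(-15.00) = 434.99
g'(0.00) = -7.89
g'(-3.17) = -16.89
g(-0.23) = -0.97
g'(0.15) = -7.46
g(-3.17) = 36.42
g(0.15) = -4.01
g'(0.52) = -6.41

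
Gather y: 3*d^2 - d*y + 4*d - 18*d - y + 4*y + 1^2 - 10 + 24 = 3*d^2 - 14*d + y*(3 - d) + 15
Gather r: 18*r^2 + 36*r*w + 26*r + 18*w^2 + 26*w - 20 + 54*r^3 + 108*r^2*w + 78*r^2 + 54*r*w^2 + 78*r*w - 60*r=54*r^3 + r^2*(108*w + 96) + r*(54*w^2 + 114*w - 34) + 18*w^2 + 26*w - 20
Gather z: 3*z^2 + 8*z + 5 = 3*z^2 + 8*z + 5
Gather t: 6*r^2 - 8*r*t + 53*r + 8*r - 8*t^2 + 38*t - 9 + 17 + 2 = 6*r^2 + 61*r - 8*t^2 + t*(38 - 8*r) + 10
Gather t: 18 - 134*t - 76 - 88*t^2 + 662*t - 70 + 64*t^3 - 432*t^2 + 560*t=64*t^3 - 520*t^2 + 1088*t - 128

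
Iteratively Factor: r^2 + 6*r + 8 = (r + 2)*(r + 4)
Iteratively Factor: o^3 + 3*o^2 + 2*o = (o + 2)*(o^2 + o) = (o + 1)*(o + 2)*(o)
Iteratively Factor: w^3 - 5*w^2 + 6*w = (w)*(w^2 - 5*w + 6) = w*(w - 3)*(w - 2)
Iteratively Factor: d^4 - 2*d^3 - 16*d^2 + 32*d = (d)*(d^3 - 2*d^2 - 16*d + 32) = d*(d + 4)*(d^2 - 6*d + 8) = d*(d - 2)*(d + 4)*(d - 4)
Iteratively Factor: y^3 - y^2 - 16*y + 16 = (y + 4)*(y^2 - 5*y + 4) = (y - 4)*(y + 4)*(y - 1)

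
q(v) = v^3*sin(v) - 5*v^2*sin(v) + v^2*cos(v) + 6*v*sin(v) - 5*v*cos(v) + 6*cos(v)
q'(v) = v^3*cos(v) + 2*v^2*sin(v) - 5*v^2*cos(v) - 5*v*sin(v) + 8*v*cos(v) - 5*cos(v)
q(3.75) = -3.89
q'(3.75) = -11.45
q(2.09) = -0.11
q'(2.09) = -1.00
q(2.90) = 0.02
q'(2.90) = 0.03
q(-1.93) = 28.20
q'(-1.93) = 0.25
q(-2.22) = 25.64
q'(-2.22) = 18.58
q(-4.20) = -185.30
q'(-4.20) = 147.54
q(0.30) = 4.79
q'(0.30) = -3.28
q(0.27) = 4.89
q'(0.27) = -3.39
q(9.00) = 117.51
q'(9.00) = -308.03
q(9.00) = 117.51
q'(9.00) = -308.03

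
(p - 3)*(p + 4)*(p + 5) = p^3 + 6*p^2 - 7*p - 60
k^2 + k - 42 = (k - 6)*(k + 7)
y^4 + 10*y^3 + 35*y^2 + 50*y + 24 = (y + 1)*(y + 2)*(y + 3)*(y + 4)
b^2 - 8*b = b*(b - 8)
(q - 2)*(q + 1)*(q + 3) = q^3 + 2*q^2 - 5*q - 6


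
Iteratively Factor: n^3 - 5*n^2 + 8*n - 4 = (n - 2)*(n^2 - 3*n + 2) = (n - 2)^2*(n - 1)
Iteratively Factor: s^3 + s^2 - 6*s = (s + 3)*(s^2 - 2*s) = s*(s + 3)*(s - 2)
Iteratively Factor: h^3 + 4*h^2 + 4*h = (h + 2)*(h^2 + 2*h) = (h + 2)^2*(h)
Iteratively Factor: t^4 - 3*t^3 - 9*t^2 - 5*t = (t + 1)*(t^3 - 4*t^2 - 5*t) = (t - 5)*(t + 1)*(t^2 + t) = t*(t - 5)*(t + 1)*(t + 1)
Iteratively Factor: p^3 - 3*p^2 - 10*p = (p - 5)*(p^2 + 2*p) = p*(p - 5)*(p + 2)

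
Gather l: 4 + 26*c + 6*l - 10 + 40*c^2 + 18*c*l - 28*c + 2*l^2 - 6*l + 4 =40*c^2 + 18*c*l - 2*c + 2*l^2 - 2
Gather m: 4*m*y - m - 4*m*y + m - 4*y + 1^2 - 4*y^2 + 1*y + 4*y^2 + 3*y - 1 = 0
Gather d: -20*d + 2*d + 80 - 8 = 72 - 18*d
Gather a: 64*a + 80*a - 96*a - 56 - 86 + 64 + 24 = 48*a - 54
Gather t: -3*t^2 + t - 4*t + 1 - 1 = -3*t^2 - 3*t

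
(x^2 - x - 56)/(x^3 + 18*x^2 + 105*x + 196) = (x - 8)/(x^2 + 11*x + 28)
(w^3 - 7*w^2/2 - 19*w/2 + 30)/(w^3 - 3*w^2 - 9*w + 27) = (w^2 - 13*w/2 + 10)/(w^2 - 6*w + 9)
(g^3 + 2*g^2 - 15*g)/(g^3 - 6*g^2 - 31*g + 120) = g/(g - 8)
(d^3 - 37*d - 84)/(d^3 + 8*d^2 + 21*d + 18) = (d^2 - 3*d - 28)/(d^2 + 5*d + 6)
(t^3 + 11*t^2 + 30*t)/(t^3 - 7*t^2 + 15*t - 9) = t*(t^2 + 11*t + 30)/(t^3 - 7*t^2 + 15*t - 9)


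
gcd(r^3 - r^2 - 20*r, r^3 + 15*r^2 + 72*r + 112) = r + 4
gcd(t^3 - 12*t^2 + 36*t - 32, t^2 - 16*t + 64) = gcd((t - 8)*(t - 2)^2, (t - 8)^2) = t - 8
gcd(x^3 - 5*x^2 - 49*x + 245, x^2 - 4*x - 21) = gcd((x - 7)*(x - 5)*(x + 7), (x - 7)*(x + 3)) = x - 7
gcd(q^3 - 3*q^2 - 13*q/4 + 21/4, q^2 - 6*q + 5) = q - 1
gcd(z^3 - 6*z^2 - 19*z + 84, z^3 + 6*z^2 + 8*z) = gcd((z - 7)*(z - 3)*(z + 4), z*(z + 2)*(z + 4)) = z + 4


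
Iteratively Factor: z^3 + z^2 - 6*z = (z - 2)*(z^2 + 3*z) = (z - 2)*(z + 3)*(z)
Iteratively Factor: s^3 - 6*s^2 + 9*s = (s - 3)*(s^2 - 3*s) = (s - 3)^2*(s)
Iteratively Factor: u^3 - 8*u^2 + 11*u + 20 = (u - 5)*(u^2 - 3*u - 4) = (u - 5)*(u - 4)*(u + 1)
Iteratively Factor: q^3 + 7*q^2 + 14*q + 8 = (q + 4)*(q^2 + 3*q + 2) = (q + 1)*(q + 4)*(q + 2)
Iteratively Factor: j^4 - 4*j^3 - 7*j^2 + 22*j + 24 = (j - 4)*(j^3 - 7*j - 6) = (j - 4)*(j + 1)*(j^2 - j - 6) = (j - 4)*(j + 1)*(j + 2)*(j - 3)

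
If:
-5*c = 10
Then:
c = -2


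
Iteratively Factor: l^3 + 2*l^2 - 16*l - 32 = (l + 4)*(l^2 - 2*l - 8) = (l - 4)*(l + 4)*(l + 2)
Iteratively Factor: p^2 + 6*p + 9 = (p + 3)*(p + 3)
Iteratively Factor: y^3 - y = (y)*(y^2 - 1) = y*(y + 1)*(y - 1)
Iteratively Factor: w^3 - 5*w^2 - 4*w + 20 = (w - 5)*(w^2 - 4) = (w - 5)*(w - 2)*(w + 2)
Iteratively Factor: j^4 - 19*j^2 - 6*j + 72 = (j + 3)*(j^3 - 3*j^2 - 10*j + 24) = (j - 4)*(j + 3)*(j^2 + j - 6) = (j - 4)*(j - 2)*(j + 3)*(j + 3)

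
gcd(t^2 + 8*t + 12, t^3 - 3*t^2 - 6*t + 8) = t + 2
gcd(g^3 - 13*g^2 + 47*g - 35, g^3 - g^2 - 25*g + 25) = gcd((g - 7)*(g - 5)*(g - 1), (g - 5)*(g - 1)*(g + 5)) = g^2 - 6*g + 5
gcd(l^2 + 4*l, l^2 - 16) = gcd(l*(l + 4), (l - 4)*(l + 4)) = l + 4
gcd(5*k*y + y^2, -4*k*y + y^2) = y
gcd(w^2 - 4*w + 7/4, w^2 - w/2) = w - 1/2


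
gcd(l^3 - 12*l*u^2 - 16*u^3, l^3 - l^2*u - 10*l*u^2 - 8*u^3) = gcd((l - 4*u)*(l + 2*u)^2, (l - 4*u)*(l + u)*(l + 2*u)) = -l^2 + 2*l*u + 8*u^2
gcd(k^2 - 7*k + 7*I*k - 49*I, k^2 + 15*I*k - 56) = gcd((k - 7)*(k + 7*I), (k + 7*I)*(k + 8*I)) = k + 7*I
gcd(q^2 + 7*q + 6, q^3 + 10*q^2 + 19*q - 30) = q + 6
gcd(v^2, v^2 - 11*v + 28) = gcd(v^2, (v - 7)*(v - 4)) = 1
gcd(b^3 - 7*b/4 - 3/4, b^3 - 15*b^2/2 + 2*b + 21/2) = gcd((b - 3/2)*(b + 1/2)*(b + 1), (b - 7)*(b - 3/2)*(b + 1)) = b^2 - b/2 - 3/2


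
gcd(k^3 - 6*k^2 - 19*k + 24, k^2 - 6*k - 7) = 1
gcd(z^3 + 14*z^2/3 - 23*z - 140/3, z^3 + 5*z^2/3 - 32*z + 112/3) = z^2 + 3*z - 28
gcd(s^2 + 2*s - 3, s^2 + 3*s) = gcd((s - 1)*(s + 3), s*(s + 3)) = s + 3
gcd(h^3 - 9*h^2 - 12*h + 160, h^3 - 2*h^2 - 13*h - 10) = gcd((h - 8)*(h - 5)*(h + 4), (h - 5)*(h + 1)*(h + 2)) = h - 5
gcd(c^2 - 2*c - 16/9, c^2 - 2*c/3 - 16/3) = c - 8/3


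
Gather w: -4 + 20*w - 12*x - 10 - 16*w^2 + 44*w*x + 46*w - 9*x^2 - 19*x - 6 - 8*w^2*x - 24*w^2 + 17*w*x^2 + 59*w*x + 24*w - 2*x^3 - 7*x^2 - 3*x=w^2*(-8*x - 40) + w*(17*x^2 + 103*x + 90) - 2*x^3 - 16*x^2 - 34*x - 20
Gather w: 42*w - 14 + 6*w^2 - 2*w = 6*w^2 + 40*w - 14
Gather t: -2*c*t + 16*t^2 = -2*c*t + 16*t^2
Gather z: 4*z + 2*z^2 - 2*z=2*z^2 + 2*z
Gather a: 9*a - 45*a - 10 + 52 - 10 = 32 - 36*a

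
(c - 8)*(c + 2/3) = c^2 - 22*c/3 - 16/3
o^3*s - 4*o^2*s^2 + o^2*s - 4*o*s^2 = o*(o - 4*s)*(o*s + s)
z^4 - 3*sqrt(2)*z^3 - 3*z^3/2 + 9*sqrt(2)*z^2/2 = z^2*(z - 3/2)*(z - 3*sqrt(2))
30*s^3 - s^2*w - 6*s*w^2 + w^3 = (-5*s + w)*(-3*s + w)*(2*s + w)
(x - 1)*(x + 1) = x^2 - 1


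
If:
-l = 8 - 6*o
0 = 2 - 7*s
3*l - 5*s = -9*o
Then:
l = -148/63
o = 178/189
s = 2/7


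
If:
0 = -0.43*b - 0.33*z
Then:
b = -0.767441860465116*z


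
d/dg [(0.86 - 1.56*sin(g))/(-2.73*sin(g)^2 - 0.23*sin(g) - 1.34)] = (-4.2588*sin(g)^2 + 4.6956*sin(g) + 2.2882)*cos(g)/(7.4529*sin(g)^4 + 1.2558*sin(g)^3 + 7.3693*sin(g)^2 + 0.6164*sin(g) + 1.7956)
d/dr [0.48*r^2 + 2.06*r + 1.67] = 0.96*r + 2.06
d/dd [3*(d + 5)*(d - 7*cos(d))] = 3*d + 3*(d + 5)*(7*sin(d) + 1) - 21*cos(d)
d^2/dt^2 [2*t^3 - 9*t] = 12*t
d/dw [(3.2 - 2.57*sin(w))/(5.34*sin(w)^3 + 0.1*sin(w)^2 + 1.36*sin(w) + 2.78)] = (27.4476*sin(w)^3 - 51.007*sin(w)^2 - 0.64*sin(w) - 11.4966)*cos(w)/(28.5156*sin(w)^6 + 1.068*sin(w)^5 + 14.5348*sin(w)^4 + 29.9624*sin(w)^3 + 2.4056*sin(w)^2 + 7.5616*sin(w) + 7.7284)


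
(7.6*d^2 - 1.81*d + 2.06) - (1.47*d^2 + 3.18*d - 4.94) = 6.13*d^2 - 4.99*d + 7.0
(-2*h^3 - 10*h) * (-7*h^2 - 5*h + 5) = 14*h^5 + 10*h^4 + 60*h^3 + 50*h^2 - 50*h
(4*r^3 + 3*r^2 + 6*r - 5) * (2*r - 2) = 8*r^4 - 2*r^3 + 6*r^2 - 22*r + 10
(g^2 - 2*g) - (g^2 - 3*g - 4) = g + 4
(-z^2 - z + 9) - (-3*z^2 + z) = 2*z^2 - 2*z + 9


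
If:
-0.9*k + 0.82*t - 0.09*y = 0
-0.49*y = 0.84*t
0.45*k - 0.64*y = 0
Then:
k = 0.00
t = 0.00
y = 0.00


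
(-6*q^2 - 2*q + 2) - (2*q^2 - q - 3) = -8*q^2 - q + 5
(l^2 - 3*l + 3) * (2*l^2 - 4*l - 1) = 2*l^4 - 10*l^3 + 17*l^2 - 9*l - 3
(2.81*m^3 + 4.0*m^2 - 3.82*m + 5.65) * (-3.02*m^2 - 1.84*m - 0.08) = -8.4862*m^5 - 17.2504*m^4 + 3.9516*m^3 - 10.3542*m^2 - 10.0904*m - 0.452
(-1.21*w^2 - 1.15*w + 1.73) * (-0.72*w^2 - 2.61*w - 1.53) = 0.8712*w^4 + 3.9861*w^3 + 3.6072*w^2 - 2.7558*w - 2.6469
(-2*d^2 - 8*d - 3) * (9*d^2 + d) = -18*d^4 - 74*d^3 - 35*d^2 - 3*d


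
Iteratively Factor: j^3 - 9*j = (j + 3)*(j^2 - 3*j) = (j - 3)*(j + 3)*(j)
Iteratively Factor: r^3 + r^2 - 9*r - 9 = (r + 1)*(r^2 - 9) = (r + 1)*(r + 3)*(r - 3)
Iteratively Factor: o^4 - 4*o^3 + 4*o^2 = (o - 2)*(o^3 - 2*o^2) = o*(o - 2)*(o^2 - 2*o) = o^2*(o - 2)*(o - 2)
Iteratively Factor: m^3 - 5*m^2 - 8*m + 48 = (m - 4)*(m^2 - m - 12) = (m - 4)*(m + 3)*(m - 4)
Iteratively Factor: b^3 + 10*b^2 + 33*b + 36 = (b + 3)*(b^2 + 7*b + 12) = (b + 3)^2*(b + 4)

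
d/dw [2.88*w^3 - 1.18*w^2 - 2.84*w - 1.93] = 8.64*w^2 - 2.36*w - 2.84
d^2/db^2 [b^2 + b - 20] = 2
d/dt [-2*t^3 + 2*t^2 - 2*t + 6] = -6*t^2 + 4*t - 2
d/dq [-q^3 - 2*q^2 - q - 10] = -3*q^2 - 4*q - 1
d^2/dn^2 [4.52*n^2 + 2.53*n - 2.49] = 9.04000000000000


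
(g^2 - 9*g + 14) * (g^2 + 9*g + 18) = g^4 - 49*g^2 - 36*g + 252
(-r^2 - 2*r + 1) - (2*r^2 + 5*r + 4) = -3*r^2 - 7*r - 3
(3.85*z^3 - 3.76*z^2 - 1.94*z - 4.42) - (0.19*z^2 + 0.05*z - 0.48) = 3.85*z^3 - 3.95*z^2 - 1.99*z - 3.94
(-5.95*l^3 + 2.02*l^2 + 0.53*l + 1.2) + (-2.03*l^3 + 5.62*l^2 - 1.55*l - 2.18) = -7.98*l^3 + 7.64*l^2 - 1.02*l - 0.98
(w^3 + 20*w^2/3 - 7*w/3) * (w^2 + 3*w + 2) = w^5 + 29*w^4/3 + 59*w^3/3 + 19*w^2/3 - 14*w/3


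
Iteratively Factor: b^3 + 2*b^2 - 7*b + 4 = (b + 4)*(b^2 - 2*b + 1) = (b - 1)*(b + 4)*(b - 1)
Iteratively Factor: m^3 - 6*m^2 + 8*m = (m - 2)*(m^2 - 4*m) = m*(m - 2)*(m - 4)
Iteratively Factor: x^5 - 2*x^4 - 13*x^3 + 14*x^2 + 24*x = (x + 3)*(x^4 - 5*x^3 + 2*x^2 + 8*x) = x*(x + 3)*(x^3 - 5*x^2 + 2*x + 8) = x*(x + 1)*(x + 3)*(x^2 - 6*x + 8) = x*(x - 4)*(x + 1)*(x + 3)*(x - 2)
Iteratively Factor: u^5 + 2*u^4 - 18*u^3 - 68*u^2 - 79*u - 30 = (u + 2)*(u^4 - 18*u^2 - 32*u - 15) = (u - 5)*(u + 2)*(u^3 + 5*u^2 + 7*u + 3) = (u - 5)*(u + 2)*(u + 3)*(u^2 + 2*u + 1) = (u - 5)*(u + 1)*(u + 2)*(u + 3)*(u + 1)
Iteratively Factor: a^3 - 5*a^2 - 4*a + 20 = (a - 5)*(a^2 - 4) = (a - 5)*(a + 2)*(a - 2)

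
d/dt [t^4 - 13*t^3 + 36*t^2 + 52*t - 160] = 4*t^3 - 39*t^2 + 72*t + 52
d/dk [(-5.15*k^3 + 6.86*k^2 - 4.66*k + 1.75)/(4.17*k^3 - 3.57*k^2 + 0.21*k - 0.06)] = (-10.2207*k^4 + 36.7014*k^3 - 36.1611*k^2 + 11.6718*k - 0.0879)/(17.3889*k^6 - 29.7738*k^5 + 14.4963*k^4 - 1.9998*k^3 + 0.4725*k^2 - 0.0252*k + 0.0036)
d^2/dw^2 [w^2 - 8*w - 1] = 2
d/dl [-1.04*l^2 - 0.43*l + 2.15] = -2.08*l - 0.43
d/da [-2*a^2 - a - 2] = -4*a - 1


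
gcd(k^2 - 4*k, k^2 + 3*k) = k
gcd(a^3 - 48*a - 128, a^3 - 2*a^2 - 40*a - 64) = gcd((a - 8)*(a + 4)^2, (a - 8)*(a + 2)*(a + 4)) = a^2 - 4*a - 32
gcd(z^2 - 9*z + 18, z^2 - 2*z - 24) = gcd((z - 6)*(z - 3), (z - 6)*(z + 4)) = z - 6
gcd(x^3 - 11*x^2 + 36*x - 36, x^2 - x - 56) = 1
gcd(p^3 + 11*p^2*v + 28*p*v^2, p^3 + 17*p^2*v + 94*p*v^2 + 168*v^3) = p^2 + 11*p*v + 28*v^2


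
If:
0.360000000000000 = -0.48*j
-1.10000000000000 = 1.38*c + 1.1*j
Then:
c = -0.20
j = -0.75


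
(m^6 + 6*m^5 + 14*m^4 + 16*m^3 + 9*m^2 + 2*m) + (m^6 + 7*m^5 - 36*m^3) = 2*m^6 + 13*m^5 + 14*m^4 - 20*m^3 + 9*m^2 + 2*m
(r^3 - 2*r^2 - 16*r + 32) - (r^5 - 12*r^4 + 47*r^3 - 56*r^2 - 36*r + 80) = -r^5 + 12*r^4 - 46*r^3 + 54*r^2 + 20*r - 48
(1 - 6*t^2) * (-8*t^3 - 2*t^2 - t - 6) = 48*t^5 + 12*t^4 - 2*t^3 + 34*t^2 - t - 6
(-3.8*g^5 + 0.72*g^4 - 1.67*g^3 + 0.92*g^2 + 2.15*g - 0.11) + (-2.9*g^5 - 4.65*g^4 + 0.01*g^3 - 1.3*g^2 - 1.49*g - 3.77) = -6.7*g^5 - 3.93*g^4 - 1.66*g^3 - 0.38*g^2 + 0.66*g - 3.88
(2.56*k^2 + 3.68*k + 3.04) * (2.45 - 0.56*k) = -1.4336*k^3 + 4.2112*k^2 + 7.3136*k + 7.448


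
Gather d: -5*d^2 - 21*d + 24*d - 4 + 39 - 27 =-5*d^2 + 3*d + 8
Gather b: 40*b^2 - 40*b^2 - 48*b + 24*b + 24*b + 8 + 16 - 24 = 0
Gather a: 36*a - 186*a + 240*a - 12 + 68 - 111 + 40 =90*a - 15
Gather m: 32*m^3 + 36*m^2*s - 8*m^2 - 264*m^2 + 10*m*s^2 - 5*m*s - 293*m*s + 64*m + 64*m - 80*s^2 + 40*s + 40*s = 32*m^3 + m^2*(36*s - 272) + m*(10*s^2 - 298*s + 128) - 80*s^2 + 80*s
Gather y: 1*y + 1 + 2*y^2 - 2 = 2*y^2 + y - 1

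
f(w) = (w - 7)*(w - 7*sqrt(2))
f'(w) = 2*w - 7*sqrt(2) - 7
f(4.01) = 17.61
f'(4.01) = -8.88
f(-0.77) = 82.90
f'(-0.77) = -18.44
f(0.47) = 61.57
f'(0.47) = -15.96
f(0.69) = 58.11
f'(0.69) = -15.52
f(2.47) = 33.66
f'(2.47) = -11.96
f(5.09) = 9.19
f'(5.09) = -6.72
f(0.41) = 62.54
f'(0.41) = -16.08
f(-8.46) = 283.84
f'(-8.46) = -33.82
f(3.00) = 27.60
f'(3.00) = -10.90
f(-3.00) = 128.99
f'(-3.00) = -22.90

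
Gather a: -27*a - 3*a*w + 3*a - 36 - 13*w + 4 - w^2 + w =a*(-3*w - 24) - w^2 - 12*w - 32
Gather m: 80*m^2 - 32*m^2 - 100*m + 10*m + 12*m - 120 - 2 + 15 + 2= 48*m^2 - 78*m - 105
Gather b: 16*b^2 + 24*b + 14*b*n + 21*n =16*b^2 + b*(14*n + 24) + 21*n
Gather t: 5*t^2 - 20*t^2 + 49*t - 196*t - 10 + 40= -15*t^2 - 147*t + 30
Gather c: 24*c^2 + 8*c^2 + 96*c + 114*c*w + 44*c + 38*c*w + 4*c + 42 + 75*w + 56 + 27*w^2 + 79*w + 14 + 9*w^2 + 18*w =32*c^2 + c*(152*w + 144) + 36*w^2 + 172*w + 112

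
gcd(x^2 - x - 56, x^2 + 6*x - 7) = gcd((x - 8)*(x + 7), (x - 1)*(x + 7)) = x + 7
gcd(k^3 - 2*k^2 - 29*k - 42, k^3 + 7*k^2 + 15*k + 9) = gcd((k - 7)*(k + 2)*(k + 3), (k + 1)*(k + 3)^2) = k + 3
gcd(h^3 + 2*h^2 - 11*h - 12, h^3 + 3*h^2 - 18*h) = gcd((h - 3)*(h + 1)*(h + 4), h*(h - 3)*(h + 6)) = h - 3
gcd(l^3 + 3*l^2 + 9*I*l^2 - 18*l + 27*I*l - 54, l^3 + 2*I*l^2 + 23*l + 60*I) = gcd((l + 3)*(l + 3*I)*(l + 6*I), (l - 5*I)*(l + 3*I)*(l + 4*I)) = l + 3*I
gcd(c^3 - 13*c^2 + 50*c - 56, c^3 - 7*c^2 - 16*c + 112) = c^2 - 11*c + 28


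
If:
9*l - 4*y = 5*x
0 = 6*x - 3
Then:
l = 4*y/9 + 5/18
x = 1/2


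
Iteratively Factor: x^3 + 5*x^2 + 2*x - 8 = (x + 2)*(x^2 + 3*x - 4) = (x + 2)*(x + 4)*(x - 1)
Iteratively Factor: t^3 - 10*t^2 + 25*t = (t - 5)*(t^2 - 5*t) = (t - 5)^2*(t)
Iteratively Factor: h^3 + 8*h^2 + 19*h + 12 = (h + 4)*(h^2 + 4*h + 3) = (h + 3)*(h + 4)*(h + 1)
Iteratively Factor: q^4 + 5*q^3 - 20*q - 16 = (q + 2)*(q^3 + 3*q^2 - 6*q - 8) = (q - 2)*(q + 2)*(q^2 + 5*q + 4) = (q - 2)*(q + 2)*(q + 4)*(q + 1)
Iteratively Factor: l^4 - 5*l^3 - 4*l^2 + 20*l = (l + 2)*(l^3 - 7*l^2 + 10*l) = (l - 2)*(l + 2)*(l^2 - 5*l) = (l - 5)*(l - 2)*(l + 2)*(l)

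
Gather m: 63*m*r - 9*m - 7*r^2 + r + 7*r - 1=m*(63*r - 9) - 7*r^2 + 8*r - 1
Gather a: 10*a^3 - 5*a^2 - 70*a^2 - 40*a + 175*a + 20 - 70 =10*a^3 - 75*a^2 + 135*a - 50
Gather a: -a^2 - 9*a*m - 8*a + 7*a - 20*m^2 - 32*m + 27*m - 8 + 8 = -a^2 + a*(-9*m - 1) - 20*m^2 - 5*m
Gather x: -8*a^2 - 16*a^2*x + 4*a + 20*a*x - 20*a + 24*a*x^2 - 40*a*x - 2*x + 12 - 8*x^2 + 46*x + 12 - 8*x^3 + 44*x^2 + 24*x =-8*a^2 - 16*a - 8*x^3 + x^2*(24*a + 36) + x*(-16*a^2 - 20*a + 68) + 24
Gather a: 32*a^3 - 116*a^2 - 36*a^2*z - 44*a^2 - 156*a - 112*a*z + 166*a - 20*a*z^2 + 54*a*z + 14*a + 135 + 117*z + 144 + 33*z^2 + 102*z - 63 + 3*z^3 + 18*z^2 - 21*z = 32*a^3 + a^2*(-36*z - 160) + a*(-20*z^2 - 58*z + 24) + 3*z^3 + 51*z^2 + 198*z + 216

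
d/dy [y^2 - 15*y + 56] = 2*y - 15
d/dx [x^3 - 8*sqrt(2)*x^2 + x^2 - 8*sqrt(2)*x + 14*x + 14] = 3*x^2 - 16*sqrt(2)*x + 2*x - 8*sqrt(2) + 14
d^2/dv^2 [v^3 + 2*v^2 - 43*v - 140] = 6*v + 4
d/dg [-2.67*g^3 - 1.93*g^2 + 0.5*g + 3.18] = -8.01*g^2 - 3.86*g + 0.5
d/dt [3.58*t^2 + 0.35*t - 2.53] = 7.16*t + 0.35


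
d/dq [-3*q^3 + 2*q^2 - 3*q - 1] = -9*q^2 + 4*q - 3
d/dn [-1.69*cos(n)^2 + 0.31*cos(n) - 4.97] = (3.38*cos(n) - 0.31)*sin(n)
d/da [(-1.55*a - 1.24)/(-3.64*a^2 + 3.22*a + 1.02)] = (-5.642*a^2 - 9.0272*a + 2.4118)/(13.2496*a^4 - 23.4416*a^3 + 2.9428*a^2 + 6.5688*a + 1.0404)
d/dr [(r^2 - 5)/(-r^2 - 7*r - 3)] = (-7*r^2 - 16*r - 35)/(r^4 + 14*r^3 + 55*r^2 + 42*r + 9)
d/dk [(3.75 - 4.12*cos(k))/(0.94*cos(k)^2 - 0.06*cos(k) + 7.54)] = (-3.8728*cos(k)^2 + 7.05*cos(k) + 30.8398)*sin(k)/(0.8836*cos(k)^4 - 0.1128*cos(k)^3 + 14.1788*cos(k)^2 - 0.9048*cos(k) + 56.8516)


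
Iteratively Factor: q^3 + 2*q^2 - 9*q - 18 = (q - 3)*(q^2 + 5*q + 6) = (q - 3)*(q + 3)*(q + 2)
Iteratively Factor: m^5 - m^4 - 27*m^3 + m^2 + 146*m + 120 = (m + 2)*(m^4 - 3*m^3 - 21*m^2 + 43*m + 60) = (m + 1)*(m + 2)*(m^3 - 4*m^2 - 17*m + 60) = (m + 1)*(m + 2)*(m + 4)*(m^2 - 8*m + 15) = (m - 3)*(m + 1)*(m + 2)*(m + 4)*(m - 5)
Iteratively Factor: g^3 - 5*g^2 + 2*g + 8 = (g + 1)*(g^2 - 6*g + 8) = (g - 2)*(g + 1)*(g - 4)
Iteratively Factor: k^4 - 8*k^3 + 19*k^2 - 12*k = (k - 4)*(k^3 - 4*k^2 + 3*k) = k*(k - 4)*(k^2 - 4*k + 3) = k*(k - 4)*(k - 1)*(k - 3)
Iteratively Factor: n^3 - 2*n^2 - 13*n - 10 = (n - 5)*(n^2 + 3*n + 2) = (n - 5)*(n + 1)*(n + 2)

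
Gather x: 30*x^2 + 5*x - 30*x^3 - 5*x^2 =-30*x^3 + 25*x^2 + 5*x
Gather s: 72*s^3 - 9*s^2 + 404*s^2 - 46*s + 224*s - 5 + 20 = 72*s^3 + 395*s^2 + 178*s + 15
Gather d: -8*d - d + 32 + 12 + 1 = 45 - 9*d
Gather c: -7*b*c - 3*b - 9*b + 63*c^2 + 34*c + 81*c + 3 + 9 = -12*b + 63*c^2 + c*(115 - 7*b) + 12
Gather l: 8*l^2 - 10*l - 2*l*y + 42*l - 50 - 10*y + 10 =8*l^2 + l*(32 - 2*y) - 10*y - 40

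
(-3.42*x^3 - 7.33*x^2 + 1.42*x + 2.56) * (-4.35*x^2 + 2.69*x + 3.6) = 14.877*x^5 + 22.6857*x^4 - 38.2067*x^3 - 33.7042*x^2 + 11.9984*x + 9.216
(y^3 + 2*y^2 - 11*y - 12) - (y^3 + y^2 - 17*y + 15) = y^2 + 6*y - 27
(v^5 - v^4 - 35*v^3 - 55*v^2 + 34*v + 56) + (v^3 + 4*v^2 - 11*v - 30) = v^5 - v^4 - 34*v^3 - 51*v^2 + 23*v + 26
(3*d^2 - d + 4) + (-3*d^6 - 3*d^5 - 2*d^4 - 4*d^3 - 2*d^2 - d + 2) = -3*d^6 - 3*d^5 - 2*d^4 - 4*d^3 + d^2 - 2*d + 6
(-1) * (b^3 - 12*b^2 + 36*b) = -b^3 + 12*b^2 - 36*b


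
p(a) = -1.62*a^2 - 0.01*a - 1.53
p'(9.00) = -29.17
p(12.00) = -234.93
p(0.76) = -2.47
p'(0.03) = -0.11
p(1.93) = -7.58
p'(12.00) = -38.89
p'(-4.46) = 14.44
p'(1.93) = -6.26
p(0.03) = -1.53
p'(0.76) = -2.47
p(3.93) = -26.59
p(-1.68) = -6.09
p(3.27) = -18.89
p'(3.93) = -12.74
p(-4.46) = -33.71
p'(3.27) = -10.60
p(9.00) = -132.84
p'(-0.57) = 1.84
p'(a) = -3.24*a - 0.01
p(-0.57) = -2.05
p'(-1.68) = 5.43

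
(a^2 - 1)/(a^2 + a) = (a - 1)/a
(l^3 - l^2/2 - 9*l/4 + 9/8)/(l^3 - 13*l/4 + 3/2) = (l + 3/2)/(l + 2)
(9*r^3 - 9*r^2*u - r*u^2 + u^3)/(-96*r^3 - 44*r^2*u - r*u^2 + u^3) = (-3*r^2 + 4*r*u - u^2)/(32*r^2 + 4*r*u - u^2)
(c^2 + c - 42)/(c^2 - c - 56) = (c - 6)/(c - 8)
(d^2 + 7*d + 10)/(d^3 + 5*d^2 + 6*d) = (d + 5)/(d*(d + 3))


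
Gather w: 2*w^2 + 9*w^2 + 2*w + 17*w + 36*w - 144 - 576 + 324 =11*w^2 + 55*w - 396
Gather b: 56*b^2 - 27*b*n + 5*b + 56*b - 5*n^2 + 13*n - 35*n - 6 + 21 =56*b^2 + b*(61 - 27*n) - 5*n^2 - 22*n + 15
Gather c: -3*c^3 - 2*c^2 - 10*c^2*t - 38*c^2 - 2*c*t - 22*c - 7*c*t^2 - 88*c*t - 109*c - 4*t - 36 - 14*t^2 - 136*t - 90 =-3*c^3 + c^2*(-10*t - 40) + c*(-7*t^2 - 90*t - 131) - 14*t^2 - 140*t - 126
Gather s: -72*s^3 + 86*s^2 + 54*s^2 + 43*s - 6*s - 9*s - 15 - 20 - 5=-72*s^3 + 140*s^2 + 28*s - 40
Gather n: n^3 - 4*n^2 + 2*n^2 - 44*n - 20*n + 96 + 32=n^3 - 2*n^2 - 64*n + 128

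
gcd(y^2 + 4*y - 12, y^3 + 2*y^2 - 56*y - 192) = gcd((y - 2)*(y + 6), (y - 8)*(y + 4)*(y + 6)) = y + 6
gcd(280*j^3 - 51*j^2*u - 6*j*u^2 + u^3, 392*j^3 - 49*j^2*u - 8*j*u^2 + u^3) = -56*j^2 - j*u + u^2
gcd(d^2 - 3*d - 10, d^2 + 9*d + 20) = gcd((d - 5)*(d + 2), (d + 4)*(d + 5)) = 1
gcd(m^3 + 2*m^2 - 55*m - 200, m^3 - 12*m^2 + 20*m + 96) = m - 8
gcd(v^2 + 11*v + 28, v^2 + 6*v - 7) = v + 7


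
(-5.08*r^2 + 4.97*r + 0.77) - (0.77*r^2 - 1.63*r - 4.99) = -5.85*r^2 + 6.6*r + 5.76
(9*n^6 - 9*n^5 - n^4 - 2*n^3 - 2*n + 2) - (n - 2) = 9*n^6 - 9*n^5 - n^4 - 2*n^3 - 3*n + 4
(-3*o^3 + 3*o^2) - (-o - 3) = -3*o^3 + 3*o^2 + o + 3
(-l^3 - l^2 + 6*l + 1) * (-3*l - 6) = 3*l^4 + 9*l^3 - 12*l^2 - 39*l - 6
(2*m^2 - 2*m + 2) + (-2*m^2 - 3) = -2*m - 1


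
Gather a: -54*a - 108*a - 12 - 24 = -162*a - 36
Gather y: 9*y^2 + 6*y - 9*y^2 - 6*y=0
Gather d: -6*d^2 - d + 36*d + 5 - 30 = -6*d^2 + 35*d - 25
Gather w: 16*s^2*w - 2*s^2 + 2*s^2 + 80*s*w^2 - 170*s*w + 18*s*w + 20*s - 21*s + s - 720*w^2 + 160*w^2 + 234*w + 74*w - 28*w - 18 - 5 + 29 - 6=w^2*(80*s - 560) + w*(16*s^2 - 152*s + 280)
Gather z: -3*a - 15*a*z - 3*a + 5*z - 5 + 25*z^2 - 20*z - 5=-6*a + 25*z^2 + z*(-15*a - 15) - 10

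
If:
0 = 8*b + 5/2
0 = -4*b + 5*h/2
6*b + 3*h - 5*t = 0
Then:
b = -5/16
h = -1/2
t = -27/40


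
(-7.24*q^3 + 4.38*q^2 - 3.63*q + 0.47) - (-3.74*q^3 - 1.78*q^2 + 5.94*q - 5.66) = -3.5*q^3 + 6.16*q^2 - 9.57*q + 6.13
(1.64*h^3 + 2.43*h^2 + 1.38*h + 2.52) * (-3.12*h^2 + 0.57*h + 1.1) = -5.1168*h^5 - 6.6468*h^4 - 1.1165*h^3 - 4.4028*h^2 + 2.9544*h + 2.772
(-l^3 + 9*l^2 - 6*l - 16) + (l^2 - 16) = -l^3 + 10*l^2 - 6*l - 32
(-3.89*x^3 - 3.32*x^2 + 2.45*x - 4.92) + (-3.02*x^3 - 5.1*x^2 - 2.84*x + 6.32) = -6.91*x^3 - 8.42*x^2 - 0.39*x + 1.4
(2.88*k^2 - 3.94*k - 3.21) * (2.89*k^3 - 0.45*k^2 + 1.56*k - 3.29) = 8.3232*k^5 - 12.6826*k^4 - 3.0111*k^3 - 14.1771*k^2 + 7.955*k + 10.5609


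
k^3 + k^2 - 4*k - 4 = (k - 2)*(k + 1)*(k + 2)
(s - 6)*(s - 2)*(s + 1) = s^3 - 7*s^2 + 4*s + 12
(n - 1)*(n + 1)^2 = n^3 + n^2 - n - 1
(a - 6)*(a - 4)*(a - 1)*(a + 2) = a^4 - 9*a^3 + 12*a^2 + 44*a - 48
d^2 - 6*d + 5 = (d - 5)*(d - 1)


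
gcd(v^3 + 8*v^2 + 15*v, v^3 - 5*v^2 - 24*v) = v^2 + 3*v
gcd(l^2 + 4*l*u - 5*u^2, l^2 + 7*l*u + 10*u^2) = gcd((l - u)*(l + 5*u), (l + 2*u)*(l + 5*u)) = l + 5*u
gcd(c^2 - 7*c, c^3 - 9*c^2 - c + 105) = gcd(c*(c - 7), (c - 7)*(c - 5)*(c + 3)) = c - 7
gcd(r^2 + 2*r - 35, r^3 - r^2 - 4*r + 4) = 1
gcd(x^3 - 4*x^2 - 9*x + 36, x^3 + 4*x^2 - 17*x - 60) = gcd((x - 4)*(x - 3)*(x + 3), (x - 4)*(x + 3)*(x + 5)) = x^2 - x - 12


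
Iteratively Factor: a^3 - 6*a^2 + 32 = (a - 4)*(a^2 - 2*a - 8) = (a - 4)*(a + 2)*(a - 4)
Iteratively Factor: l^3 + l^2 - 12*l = (l - 3)*(l^2 + 4*l) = (l - 3)*(l + 4)*(l)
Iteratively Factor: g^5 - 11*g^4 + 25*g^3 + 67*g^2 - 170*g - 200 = (g + 1)*(g^4 - 12*g^3 + 37*g^2 + 30*g - 200) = (g - 5)*(g + 1)*(g^3 - 7*g^2 + 2*g + 40) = (g - 5)*(g + 1)*(g + 2)*(g^2 - 9*g + 20) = (g - 5)*(g - 4)*(g + 1)*(g + 2)*(g - 5)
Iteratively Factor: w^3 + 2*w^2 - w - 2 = (w - 1)*(w^2 + 3*w + 2) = (w - 1)*(w + 2)*(w + 1)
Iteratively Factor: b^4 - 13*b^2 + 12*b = (b + 4)*(b^3 - 4*b^2 + 3*b) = (b - 3)*(b + 4)*(b^2 - b) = (b - 3)*(b - 1)*(b + 4)*(b)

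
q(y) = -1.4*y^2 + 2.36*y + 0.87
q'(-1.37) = 6.20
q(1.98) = 0.05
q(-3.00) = -18.81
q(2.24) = -0.87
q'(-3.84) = 13.11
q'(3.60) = -7.72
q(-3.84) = -28.84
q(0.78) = 1.86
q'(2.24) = -3.91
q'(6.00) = -14.44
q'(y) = 2.36 - 2.8*y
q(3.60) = -8.78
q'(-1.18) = 5.66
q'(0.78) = 0.18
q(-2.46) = -13.41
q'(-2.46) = 9.25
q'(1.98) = -3.18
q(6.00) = -35.37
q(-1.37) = -4.99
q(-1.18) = -3.86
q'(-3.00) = 10.76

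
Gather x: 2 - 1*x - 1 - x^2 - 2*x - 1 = -x^2 - 3*x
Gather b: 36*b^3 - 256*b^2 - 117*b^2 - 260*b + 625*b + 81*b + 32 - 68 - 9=36*b^3 - 373*b^2 + 446*b - 45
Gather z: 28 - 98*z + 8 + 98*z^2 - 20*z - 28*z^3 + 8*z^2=-28*z^3 + 106*z^2 - 118*z + 36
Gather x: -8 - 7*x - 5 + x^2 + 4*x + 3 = x^2 - 3*x - 10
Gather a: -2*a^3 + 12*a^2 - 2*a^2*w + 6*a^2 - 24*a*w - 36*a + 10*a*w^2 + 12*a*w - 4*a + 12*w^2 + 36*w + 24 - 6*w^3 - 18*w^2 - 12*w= -2*a^3 + a^2*(18 - 2*w) + a*(10*w^2 - 12*w - 40) - 6*w^3 - 6*w^2 + 24*w + 24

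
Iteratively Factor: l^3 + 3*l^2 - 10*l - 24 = (l + 2)*(l^2 + l - 12) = (l + 2)*(l + 4)*(l - 3)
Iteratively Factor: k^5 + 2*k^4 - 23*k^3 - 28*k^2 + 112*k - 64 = (k - 1)*(k^4 + 3*k^3 - 20*k^2 - 48*k + 64) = (k - 1)*(k + 4)*(k^3 - k^2 - 16*k + 16) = (k - 1)*(k + 4)^2*(k^2 - 5*k + 4) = (k - 4)*(k - 1)*(k + 4)^2*(k - 1)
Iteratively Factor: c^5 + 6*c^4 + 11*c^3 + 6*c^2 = (c + 1)*(c^4 + 5*c^3 + 6*c^2) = c*(c + 1)*(c^3 + 5*c^2 + 6*c) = c*(c + 1)*(c + 2)*(c^2 + 3*c) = c*(c + 1)*(c + 2)*(c + 3)*(c)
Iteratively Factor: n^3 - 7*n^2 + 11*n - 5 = (n - 1)*(n^2 - 6*n + 5) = (n - 5)*(n - 1)*(n - 1)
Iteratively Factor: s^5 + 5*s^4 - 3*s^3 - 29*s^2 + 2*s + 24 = (s + 1)*(s^4 + 4*s^3 - 7*s^2 - 22*s + 24) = (s + 1)*(s + 4)*(s^3 - 7*s + 6) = (s - 2)*(s + 1)*(s + 4)*(s^2 + 2*s - 3) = (s - 2)*(s - 1)*(s + 1)*(s + 4)*(s + 3)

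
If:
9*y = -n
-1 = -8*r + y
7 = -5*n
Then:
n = -7/5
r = 13/90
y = 7/45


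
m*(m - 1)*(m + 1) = m^3 - m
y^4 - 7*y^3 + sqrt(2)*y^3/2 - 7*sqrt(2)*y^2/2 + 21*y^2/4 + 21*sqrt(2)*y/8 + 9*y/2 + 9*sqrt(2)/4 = (y - 6)*(y - 3/2)*(y + 1/2)*(y + sqrt(2)/2)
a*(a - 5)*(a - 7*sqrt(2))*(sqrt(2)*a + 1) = sqrt(2)*a^4 - 13*a^3 - 5*sqrt(2)*a^3 - 7*sqrt(2)*a^2 + 65*a^2 + 35*sqrt(2)*a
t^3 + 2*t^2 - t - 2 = (t - 1)*(t + 1)*(t + 2)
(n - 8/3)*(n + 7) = n^2 + 13*n/3 - 56/3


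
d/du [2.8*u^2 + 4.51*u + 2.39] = 5.6*u + 4.51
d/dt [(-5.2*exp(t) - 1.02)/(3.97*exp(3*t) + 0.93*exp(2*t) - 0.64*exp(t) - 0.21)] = (41.288*exp(3*t) + 16.9842*exp(2*t) + 1.8972*exp(t) + 0.4392)*exp(t)/(15.7609*exp(6*t) + 7.3842*exp(5*t) - 4.2167*exp(4*t) - 2.8578*exp(3*t) + 0.019*exp(2*t) + 0.2688*exp(t) + 0.0441)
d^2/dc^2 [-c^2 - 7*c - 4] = -2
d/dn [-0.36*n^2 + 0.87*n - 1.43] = 0.87 - 0.72*n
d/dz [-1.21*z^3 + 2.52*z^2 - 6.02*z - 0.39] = -3.63*z^2 + 5.04*z - 6.02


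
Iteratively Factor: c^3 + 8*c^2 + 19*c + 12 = (c + 3)*(c^2 + 5*c + 4) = (c + 3)*(c + 4)*(c + 1)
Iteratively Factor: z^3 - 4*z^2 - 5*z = (z + 1)*(z^2 - 5*z) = (z - 5)*(z + 1)*(z)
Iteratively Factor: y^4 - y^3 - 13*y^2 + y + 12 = (y - 1)*(y^3 - 13*y - 12) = (y - 1)*(y + 3)*(y^2 - 3*y - 4) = (y - 1)*(y + 1)*(y + 3)*(y - 4)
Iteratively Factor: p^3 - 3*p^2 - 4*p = (p - 4)*(p^2 + p) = p*(p - 4)*(p + 1)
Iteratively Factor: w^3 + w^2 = (w)*(w^2 + w) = w^2*(w + 1)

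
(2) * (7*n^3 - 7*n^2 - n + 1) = 14*n^3 - 14*n^2 - 2*n + 2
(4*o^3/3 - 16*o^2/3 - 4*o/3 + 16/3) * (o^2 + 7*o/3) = 4*o^5/3 - 20*o^4/9 - 124*o^3/9 + 20*o^2/9 + 112*o/9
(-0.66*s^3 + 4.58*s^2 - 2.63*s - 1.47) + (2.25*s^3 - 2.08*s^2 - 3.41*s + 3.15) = 1.59*s^3 + 2.5*s^2 - 6.04*s + 1.68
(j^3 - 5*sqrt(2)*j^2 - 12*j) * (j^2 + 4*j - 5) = j^5 - 5*sqrt(2)*j^4 + 4*j^4 - 20*sqrt(2)*j^3 - 17*j^3 - 48*j^2 + 25*sqrt(2)*j^2 + 60*j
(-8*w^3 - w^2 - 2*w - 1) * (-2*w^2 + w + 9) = 16*w^5 - 6*w^4 - 69*w^3 - 9*w^2 - 19*w - 9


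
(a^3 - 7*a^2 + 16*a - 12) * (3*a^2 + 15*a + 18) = 3*a^5 - 6*a^4 - 39*a^3 + 78*a^2 + 108*a - 216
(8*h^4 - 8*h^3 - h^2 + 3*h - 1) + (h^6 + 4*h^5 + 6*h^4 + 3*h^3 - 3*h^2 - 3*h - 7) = h^6 + 4*h^5 + 14*h^4 - 5*h^3 - 4*h^2 - 8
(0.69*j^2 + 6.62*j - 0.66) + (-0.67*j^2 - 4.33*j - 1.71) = 0.0199999999999999*j^2 + 2.29*j - 2.37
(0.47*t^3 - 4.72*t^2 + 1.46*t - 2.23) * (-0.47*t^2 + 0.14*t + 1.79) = -0.2209*t^5 + 2.2842*t^4 - 0.5057*t^3 - 7.1963*t^2 + 2.3012*t - 3.9917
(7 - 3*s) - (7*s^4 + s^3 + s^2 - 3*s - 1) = -7*s^4 - s^3 - s^2 + 8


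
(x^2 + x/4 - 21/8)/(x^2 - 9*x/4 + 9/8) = (4*x + 7)/(4*x - 3)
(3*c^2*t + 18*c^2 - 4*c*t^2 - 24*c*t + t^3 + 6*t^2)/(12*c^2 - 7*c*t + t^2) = (-c*t - 6*c + t^2 + 6*t)/(-4*c + t)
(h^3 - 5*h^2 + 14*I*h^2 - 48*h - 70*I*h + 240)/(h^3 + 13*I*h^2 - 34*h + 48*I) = (h - 5)/(h - I)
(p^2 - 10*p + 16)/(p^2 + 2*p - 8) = (p - 8)/(p + 4)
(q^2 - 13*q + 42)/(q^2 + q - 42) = (q - 7)/(q + 7)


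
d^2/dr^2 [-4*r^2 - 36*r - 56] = -8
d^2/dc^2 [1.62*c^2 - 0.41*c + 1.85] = 3.24000000000000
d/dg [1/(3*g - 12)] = -1/(3*(g - 4)^2)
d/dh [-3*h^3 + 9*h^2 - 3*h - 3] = -9*h^2 + 18*h - 3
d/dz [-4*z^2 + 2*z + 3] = 2 - 8*z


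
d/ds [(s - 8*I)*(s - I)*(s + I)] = 3*s^2 - 16*I*s + 1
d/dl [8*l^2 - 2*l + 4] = 16*l - 2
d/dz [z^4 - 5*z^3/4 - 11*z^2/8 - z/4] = 4*z^3 - 15*z^2/4 - 11*z/4 - 1/4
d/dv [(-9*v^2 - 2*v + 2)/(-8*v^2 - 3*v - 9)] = (11*v^2 + 194*v + 24)/(64*v^4 + 48*v^3 + 153*v^2 + 54*v + 81)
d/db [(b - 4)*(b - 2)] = 2*b - 6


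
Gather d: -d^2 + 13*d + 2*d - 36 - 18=-d^2 + 15*d - 54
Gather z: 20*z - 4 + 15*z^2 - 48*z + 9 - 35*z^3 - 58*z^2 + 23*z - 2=-35*z^3 - 43*z^2 - 5*z + 3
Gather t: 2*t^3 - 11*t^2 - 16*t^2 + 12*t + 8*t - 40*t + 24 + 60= 2*t^3 - 27*t^2 - 20*t + 84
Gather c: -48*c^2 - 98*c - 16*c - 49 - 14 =-48*c^2 - 114*c - 63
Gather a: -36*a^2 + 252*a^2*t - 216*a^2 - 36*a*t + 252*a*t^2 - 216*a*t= a^2*(252*t - 252) + a*(252*t^2 - 252*t)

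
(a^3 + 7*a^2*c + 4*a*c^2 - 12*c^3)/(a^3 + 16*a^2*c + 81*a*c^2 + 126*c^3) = (a^2 + a*c - 2*c^2)/(a^2 + 10*a*c + 21*c^2)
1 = 1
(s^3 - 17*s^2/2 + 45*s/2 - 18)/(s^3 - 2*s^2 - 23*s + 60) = (s - 3/2)/(s + 5)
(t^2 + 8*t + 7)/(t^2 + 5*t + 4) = (t + 7)/(t + 4)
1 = 1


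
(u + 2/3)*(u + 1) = u^2 + 5*u/3 + 2/3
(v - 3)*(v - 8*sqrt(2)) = v^2 - 8*sqrt(2)*v - 3*v + 24*sqrt(2)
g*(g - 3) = g^2 - 3*g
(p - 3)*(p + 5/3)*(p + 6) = p^3 + 14*p^2/3 - 13*p - 30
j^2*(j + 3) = j^3 + 3*j^2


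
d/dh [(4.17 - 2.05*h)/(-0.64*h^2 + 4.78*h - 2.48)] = (-1.312*h^2 + 5.3376*h - 14.8486)/(0.4096*h^4 - 6.1184*h^3 + 26.0228*h^2 - 23.7088*h + 6.1504)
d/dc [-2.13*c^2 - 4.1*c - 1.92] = -4.26*c - 4.1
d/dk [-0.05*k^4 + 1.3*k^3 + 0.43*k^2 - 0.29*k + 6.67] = -0.2*k^3 + 3.9*k^2 + 0.86*k - 0.29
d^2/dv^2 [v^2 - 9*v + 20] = 2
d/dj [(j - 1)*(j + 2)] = 2*j + 1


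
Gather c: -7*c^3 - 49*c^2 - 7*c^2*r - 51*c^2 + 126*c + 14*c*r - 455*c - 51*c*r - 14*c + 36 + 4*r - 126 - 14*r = -7*c^3 + c^2*(-7*r - 100) + c*(-37*r - 343) - 10*r - 90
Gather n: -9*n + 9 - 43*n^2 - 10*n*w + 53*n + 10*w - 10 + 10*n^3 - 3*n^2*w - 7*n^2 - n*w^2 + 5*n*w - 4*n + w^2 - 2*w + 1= 10*n^3 + n^2*(-3*w - 50) + n*(-w^2 - 5*w + 40) + w^2 + 8*w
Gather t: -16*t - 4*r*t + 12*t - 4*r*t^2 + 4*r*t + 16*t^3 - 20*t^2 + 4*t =16*t^3 + t^2*(-4*r - 20)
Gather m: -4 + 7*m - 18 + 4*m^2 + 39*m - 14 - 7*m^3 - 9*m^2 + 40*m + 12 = -7*m^3 - 5*m^2 + 86*m - 24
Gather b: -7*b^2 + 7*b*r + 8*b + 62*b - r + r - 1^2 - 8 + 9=-7*b^2 + b*(7*r + 70)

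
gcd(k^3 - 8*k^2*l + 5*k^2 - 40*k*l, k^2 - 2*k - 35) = k + 5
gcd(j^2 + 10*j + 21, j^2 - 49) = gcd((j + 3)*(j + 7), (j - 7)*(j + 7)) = j + 7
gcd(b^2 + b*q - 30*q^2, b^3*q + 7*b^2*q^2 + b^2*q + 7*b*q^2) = 1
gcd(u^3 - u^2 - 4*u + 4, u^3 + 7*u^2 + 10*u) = u + 2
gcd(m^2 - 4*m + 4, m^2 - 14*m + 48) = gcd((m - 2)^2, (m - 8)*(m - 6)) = 1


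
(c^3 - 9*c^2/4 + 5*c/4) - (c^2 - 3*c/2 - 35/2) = c^3 - 13*c^2/4 + 11*c/4 + 35/2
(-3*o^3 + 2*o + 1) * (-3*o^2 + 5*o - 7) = 9*o^5 - 15*o^4 + 15*o^3 + 7*o^2 - 9*o - 7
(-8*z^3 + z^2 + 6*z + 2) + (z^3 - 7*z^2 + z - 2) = -7*z^3 - 6*z^2 + 7*z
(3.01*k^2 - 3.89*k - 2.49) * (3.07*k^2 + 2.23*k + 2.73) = 9.2407*k^4 - 5.23*k^3 - 8.1017*k^2 - 16.1724*k - 6.7977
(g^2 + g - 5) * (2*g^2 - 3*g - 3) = 2*g^4 - g^3 - 16*g^2 + 12*g + 15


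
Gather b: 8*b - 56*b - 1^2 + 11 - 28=-48*b - 18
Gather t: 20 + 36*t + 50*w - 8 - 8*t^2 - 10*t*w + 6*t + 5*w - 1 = -8*t^2 + t*(42 - 10*w) + 55*w + 11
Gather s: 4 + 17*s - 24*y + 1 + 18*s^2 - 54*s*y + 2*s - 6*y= 18*s^2 + s*(19 - 54*y) - 30*y + 5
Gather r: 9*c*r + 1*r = r*(9*c + 1)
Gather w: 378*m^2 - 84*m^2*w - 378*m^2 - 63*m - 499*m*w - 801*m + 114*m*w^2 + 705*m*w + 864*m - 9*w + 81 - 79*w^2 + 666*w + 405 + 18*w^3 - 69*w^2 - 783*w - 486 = 18*w^3 + w^2*(114*m - 148) + w*(-84*m^2 + 206*m - 126)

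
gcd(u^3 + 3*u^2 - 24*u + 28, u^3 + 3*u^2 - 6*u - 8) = u - 2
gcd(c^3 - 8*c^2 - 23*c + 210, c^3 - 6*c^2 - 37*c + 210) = c - 7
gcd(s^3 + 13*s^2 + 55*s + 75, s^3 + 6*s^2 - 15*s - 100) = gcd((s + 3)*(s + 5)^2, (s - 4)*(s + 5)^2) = s^2 + 10*s + 25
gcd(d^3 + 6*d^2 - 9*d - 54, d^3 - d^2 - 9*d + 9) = d^2 - 9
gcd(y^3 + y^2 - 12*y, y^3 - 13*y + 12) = y^2 + y - 12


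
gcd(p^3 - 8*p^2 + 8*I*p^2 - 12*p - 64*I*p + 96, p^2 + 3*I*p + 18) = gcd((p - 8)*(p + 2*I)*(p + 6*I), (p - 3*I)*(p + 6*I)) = p + 6*I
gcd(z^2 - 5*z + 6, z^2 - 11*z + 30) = 1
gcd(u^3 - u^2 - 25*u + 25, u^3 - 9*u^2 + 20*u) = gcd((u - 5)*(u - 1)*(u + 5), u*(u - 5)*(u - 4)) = u - 5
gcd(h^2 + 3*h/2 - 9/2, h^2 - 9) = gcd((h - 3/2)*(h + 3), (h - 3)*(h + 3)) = h + 3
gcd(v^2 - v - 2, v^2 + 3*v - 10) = v - 2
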